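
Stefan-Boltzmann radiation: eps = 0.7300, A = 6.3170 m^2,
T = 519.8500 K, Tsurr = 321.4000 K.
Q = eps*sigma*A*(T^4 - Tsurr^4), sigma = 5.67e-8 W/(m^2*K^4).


T^4 = 7.3032e+10
Tsurr^4 = 1.0670e+10
Q = 0.7300 * 5.67e-8 * 6.3170 * 6.2361e+10 = 16305.4352 W

16305.4352 W


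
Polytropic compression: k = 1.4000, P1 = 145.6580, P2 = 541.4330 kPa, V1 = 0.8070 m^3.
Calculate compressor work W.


(k-1)/k = 0.2857
(P2/P1)^exp = 1.4552
W = 3.5000 * 145.6580 * 0.8070 * (1.4552 - 1) = 187.2668 kJ

187.2668 kJ


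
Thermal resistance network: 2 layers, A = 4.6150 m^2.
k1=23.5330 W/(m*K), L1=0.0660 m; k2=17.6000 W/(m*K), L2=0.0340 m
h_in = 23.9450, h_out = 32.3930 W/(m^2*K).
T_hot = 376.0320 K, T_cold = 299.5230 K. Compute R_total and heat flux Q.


R_conv_in = 1/(23.9450*4.6150) = 0.0090
R_1 = 0.0660/(23.5330*4.6150) = 0.0006
R_2 = 0.0340/(17.6000*4.6150) = 0.0004
R_conv_out = 1/(32.3930*4.6150) = 0.0067
R_total = 0.0168 K/W
Q = 76.5090 / 0.0168 = 4563.6645 W

R_total = 0.0168 K/W, Q = 4563.6645 W


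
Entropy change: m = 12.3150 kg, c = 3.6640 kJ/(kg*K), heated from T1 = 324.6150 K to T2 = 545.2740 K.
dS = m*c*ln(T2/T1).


T2/T1 = 1.6798
ln(T2/T1) = 0.5186
dS = 12.3150 * 3.6640 * 0.5186 = 23.4025 kJ/K

23.4025 kJ/K


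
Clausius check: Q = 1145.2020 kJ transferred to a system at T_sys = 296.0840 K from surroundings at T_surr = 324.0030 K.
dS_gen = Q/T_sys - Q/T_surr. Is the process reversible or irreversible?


dS_sys = 1145.2020/296.0840 = 3.8678 kJ/K
dS_surr = -1145.2020/324.0030 = -3.5345 kJ/K
dS_gen = 3.8678 - 3.5345 = 0.3333 kJ/K (irreversible)

dS_gen = 0.3333 kJ/K, irreversible


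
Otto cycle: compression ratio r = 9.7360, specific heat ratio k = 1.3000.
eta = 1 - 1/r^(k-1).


r^(k-1) = 1.9793
eta = 1 - 1/1.9793 = 0.4948 = 49.4774%

49.4774%


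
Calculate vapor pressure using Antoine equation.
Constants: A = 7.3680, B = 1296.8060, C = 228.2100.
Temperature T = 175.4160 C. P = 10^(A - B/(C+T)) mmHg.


C+T = 403.6260
B/(C+T) = 3.2129
log10(P) = 7.3680 - 3.2129 = 4.1551
P = 10^4.1551 = 14292.5542 mmHg

14292.5542 mmHg


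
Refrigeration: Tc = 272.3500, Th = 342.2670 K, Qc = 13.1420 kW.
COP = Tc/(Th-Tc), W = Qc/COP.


COP = 272.3500 / 69.9170 = 3.8953
W = 13.1420 / 3.8953 = 3.3738 kW

COP = 3.8953, W = 3.3738 kW


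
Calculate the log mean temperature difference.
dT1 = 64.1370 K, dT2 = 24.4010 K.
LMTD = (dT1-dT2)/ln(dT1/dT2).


dT1/dT2 = 2.6285
ln(dT1/dT2) = 0.9664
LMTD = 39.7360 / 0.9664 = 41.1177 K

41.1177 K


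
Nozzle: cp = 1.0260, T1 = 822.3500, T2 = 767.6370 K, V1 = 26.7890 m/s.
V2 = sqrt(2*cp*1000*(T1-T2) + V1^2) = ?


dT = 54.7130 K
2*cp*1000*dT = 112271.0760
V1^2 = 717.6505
V2 = sqrt(112988.7265) = 336.1380 m/s

336.1380 m/s


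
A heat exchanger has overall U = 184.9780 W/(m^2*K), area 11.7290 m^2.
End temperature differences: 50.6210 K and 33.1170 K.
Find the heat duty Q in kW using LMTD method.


LMTD = 41.2519 K
Q = 184.9780 * 11.7290 * 41.2519 = 89500.4274 W = 89.5004 kW

89.5004 kW


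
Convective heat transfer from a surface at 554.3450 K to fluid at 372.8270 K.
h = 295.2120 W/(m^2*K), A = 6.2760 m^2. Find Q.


dT = 181.5180 K
Q = 295.2120 * 6.2760 * 181.5180 = 336307.5674 W

336307.5674 W


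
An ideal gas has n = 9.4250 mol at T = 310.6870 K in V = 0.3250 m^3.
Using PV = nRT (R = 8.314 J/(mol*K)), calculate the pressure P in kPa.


P = nRT/V = 9.4250 * 8.314 * 310.6870 / 0.3250
= 24345.2624 / 0.3250 = 74908.4998 Pa = 74.9085 kPa

74.9085 kPa


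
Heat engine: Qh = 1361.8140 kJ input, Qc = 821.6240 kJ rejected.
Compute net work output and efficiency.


W = 1361.8140 - 821.6240 = 540.1900 kJ
eta = 540.1900 / 1361.8140 = 0.3967 = 39.6669%

W = 540.1900 kJ, eta = 39.6669%


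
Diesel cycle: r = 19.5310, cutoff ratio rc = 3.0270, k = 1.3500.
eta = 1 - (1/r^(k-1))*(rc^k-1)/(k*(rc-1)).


r^(k-1) = 2.8298
rc^k = 4.4603
eta = 0.5531 = 55.3135%

55.3135%


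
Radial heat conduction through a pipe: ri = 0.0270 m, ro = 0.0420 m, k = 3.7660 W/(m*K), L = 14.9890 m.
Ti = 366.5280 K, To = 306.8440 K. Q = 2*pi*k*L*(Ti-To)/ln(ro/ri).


dT = 59.6840 K
ln(ro/ri) = 0.4418
Q = 2*pi*3.7660*14.9890*59.6840 / 0.4418 = 47910.7378 W

47910.7378 W


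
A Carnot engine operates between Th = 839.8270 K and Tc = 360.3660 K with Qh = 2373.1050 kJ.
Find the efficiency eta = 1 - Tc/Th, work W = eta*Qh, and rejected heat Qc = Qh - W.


eta = 1 - 360.3660/839.8270 = 0.5709
W = 0.5709 * 2373.1050 = 1354.8163 kJ
Qc = 2373.1050 - 1354.8163 = 1018.2887 kJ

eta = 57.0904%, W = 1354.8163 kJ, Qc = 1018.2887 kJ


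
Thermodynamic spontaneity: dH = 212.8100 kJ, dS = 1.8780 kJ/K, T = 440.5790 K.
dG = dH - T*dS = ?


T*dS = 440.5790 * 1.8780 = 827.4074 kJ
dG = 212.8100 - 827.4074 = -614.5974 kJ (spontaneous)

dG = -614.5974 kJ, spontaneous


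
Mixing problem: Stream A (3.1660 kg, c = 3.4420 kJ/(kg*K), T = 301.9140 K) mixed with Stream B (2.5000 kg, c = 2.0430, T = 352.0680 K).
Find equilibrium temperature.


num = 5088.2565
den = 16.0049
Tf = 317.9192 K

317.9192 K


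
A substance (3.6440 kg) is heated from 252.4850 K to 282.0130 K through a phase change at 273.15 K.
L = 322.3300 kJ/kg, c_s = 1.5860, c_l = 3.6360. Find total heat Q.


Q1 (sensible, solid) = 3.6440 * 1.5860 * 20.6650 = 119.4310 kJ
Q2 (latent) = 3.6440 * 322.3300 = 1174.5705 kJ
Q3 (sensible, liquid) = 3.6440 * 3.6360 * 8.8630 = 117.4311 kJ
Q_total = 1411.4326 kJ

1411.4326 kJ


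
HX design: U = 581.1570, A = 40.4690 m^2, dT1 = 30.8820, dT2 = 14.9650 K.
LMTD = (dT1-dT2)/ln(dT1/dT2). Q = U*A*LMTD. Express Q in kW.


LMTD = 21.9709 K
Q = 581.1570 * 40.4690 * 21.9709 = 516729.3637 W = 516.7294 kW

516.7294 kW


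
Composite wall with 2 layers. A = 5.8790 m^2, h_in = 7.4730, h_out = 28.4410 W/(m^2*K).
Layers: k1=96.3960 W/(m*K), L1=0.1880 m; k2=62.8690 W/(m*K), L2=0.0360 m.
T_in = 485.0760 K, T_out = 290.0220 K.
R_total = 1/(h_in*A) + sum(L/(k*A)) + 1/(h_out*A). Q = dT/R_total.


R_conv_in = 1/(7.4730*5.8790) = 0.0228
R_1 = 0.1880/(96.3960*5.8790) = 0.0003
R_2 = 0.0360/(62.8690*5.8790) = 9.7401e-05
R_conv_out = 1/(28.4410*5.8790) = 0.0060
R_total = 0.0292 K/W
Q = 195.0540 / 0.0292 = 6686.4875 W

R_total = 0.0292 K/W, Q = 6686.4875 W


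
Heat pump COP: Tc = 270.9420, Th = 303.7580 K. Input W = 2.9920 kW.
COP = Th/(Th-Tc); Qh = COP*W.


COP = 303.7580 / 32.8160 = 9.2564
Qh = 9.2564 * 2.9920 = 27.6951 kW

COP = 9.2564, Qh = 27.6951 kW


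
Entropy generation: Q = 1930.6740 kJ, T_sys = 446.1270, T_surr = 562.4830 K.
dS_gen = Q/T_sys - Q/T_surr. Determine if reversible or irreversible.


dS_sys = 1930.6740/446.1270 = 4.3276 kJ/K
dS_surr = -1930.6740/562.4830 = -3.4324 kJ/K
dS_gen = 4.3276 - 3.4324 = 0.8952 kJ/K (irreversible)

dS_gen = 0.8952 kJ/K, irreversible


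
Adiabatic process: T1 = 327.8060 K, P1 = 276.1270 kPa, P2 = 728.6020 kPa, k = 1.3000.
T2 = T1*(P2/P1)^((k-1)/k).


(k-1)/k = 0.2308
(P2/P1)^exp = 1.2510
T2 = 327.8060 * 1.2510 = 410.0707 K

410.0707 K


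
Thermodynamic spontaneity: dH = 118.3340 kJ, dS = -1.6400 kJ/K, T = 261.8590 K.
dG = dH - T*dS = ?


T*dS = 261.8590 * -1.6400 = -429.4488 kJ
dG = 118.3340 + 429.4488 = 547.7828 kJ (non-spontaneous)

dG = 547.7828 kJ, non-spontaneous


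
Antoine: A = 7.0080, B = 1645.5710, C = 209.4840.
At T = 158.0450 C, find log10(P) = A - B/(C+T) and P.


C+T = 367.5290
B/(C+T) = 4.4774
log10(P) = 7.0080 - 4.4774 = 2.5306
P = 10^2.5306 = 339.3197 mmHg

339.3197 mmHg


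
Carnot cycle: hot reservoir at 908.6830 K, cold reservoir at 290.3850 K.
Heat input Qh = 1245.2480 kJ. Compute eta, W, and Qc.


eta = 1 - 290.3850/908.6830 = 0.6804
W = 0.6804 * 1245.2480 = 847.3080 kJ
Qc = 1245.2480 - 847.3080 = 397.9400 kJ

eta = 68.0433%, W = 847.3080 kJ, Qc = 397.9400 kJ


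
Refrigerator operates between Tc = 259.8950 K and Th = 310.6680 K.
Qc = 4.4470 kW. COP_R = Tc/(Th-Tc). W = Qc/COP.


COP = 259.8950 / 50.7730 = 5.1188
W = 4.4470 / 5.1188 = 0.8688 kW

COP = 5.1188, W = 0.8688 kW


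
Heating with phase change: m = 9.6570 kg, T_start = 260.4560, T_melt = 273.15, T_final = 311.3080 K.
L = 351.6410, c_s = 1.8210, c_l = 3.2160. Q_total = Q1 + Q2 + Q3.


Q1 (sensible, solid) = 9.6570 * 1.8210 * 12.6940 = 223.2290 kJ
Q2 (latent) = 9.6570 * 351.6410 = 3395.7971 kJ
Q3 (sensible, liquid) = 9.6570 * 3.2160 * 38.1580 = 1185.0696 kJ
Q_total = 4804.0958 kJ

4804.0958 kJ


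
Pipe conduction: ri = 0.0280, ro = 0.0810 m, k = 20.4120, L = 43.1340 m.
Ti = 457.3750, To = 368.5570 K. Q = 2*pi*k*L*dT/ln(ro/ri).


dT = 88.8180 K
ln(ro/ri) = 1.0622
Q = 2*pi*20.4120*43.1340*88.8180 / 1.0622 = 462553.1058 W

462553.1058 W


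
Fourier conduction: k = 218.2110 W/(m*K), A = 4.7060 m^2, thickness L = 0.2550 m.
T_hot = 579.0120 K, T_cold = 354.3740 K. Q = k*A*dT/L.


dT = 224.6380 K
Q = 218.2110 * 4.7060 * 224.6380 / 0.2550 = 904631.2910 W

904631.2910 W


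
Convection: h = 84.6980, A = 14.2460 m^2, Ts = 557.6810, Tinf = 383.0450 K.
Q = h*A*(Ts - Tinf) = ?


dT = 174.6360 K
Q = 84.6980 * 14.2460 * 174.6360 = 210717.1437 W

210717.1437 W


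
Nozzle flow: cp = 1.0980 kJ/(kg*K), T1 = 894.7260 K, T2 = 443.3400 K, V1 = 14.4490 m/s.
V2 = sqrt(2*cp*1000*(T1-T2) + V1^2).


dT = 451.3860 K
2*cp*1000*dT = 991243.6560
V1^2 = 208.7736
V2 = sqrt(991452.4296) = 995.7170 m/s

995.7170 m/s


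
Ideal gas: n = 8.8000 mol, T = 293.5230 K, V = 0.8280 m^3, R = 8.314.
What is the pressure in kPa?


P = nRT/V = 8.8000 * 8.314 * 293.5230 / 0.8280
= 21475.0820 / 0.8280 = 25936.0893 Pa = 25.9361 kPa

25.9361 kPa


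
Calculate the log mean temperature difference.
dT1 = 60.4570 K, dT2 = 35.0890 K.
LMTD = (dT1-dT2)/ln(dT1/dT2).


dT1/dT2 = 1.7230
ln(dT1/dT2) = 0.5440
LMTD = 25.3680 / 0.5440 = 46.6285 K

46.6285 K


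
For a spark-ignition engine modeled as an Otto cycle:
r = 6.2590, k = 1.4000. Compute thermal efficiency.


r^(k-1) = 2.0826
eta = 1 - 1/2.0826 = 0.5198 = 51.9827%

51.9827%


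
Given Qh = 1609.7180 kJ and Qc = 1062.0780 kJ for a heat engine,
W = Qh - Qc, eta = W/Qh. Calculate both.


W = 1609.7180 - 1062.0780 = 547.6400 kJ
eta = 547.6400 / 1609.7180 = 0.3402 = 34.0209%

W = 547.6400 kJ, eta = 34.0209%


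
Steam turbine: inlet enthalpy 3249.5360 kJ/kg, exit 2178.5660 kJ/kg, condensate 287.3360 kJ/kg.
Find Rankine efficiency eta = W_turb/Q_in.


W = 1070.9700 kJ/kg
Q_in = 2962.2000 kJ/kg
eta = 0.3615 = 36.1545%

eta = 36.1545%


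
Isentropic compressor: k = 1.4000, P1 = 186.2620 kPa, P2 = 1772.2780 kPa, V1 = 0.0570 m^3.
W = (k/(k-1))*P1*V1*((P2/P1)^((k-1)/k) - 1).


(k-1)/k = 0.2857
(P2/P1)^exp = 1.9035
W = 3.5000 * 186.2620 * 0.0570 * (1.9035 - 1) = 33.5721 kJ

33.5721 kJ


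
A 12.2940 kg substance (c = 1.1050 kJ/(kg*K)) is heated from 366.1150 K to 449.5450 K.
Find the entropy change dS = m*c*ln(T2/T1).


T2/T1 = 1.2279
ln(T2/T1) = 0.2053
dS = 12.2940 * 1.1050 * 0.2053 = 2.7888 kJ/K

2.7888 kJ/K


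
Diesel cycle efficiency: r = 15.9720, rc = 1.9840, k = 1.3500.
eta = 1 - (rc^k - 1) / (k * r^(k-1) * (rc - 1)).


r^(k-1) = 2.6374
rc^k = 2.5216
eta = 0.5657 = 56.5686%

56.5686%


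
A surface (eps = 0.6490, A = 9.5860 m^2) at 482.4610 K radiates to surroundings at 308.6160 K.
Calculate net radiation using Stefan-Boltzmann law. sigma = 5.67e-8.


T^4 = 5.4181e+10
Tsurr^4 = 9.0714e+09
Q = 0.6490 * 5.67e-8 * 9.5860 * 4.5110e+10 = 15912.4288 W

15912.4288 W


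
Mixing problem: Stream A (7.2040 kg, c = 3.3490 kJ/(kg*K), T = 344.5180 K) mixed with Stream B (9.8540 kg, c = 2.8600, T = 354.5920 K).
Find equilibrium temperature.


num = 18305.1766
den = 52.3086
Tf = 349.9456 K

349.9456 K


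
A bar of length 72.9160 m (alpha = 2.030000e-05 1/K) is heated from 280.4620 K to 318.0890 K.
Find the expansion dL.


dT = 37.6270 K
dL = 2.030000e-05 * 72.9160 * 37.6270 = 0.055695 m
L_final = 72.971695 m

dL = 0.055695 m


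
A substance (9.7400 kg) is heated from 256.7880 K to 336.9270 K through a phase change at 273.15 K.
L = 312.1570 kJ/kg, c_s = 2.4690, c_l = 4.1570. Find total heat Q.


Q1 (sensible, solid) = 9.7400 * 2.4690 * 16.3620 = 393.4744 kJ
Q2 (latent) = 9.7400 * 312.1570 = 3040.4092 kJ
Q3 (sensible, liquid) = 9.7400 * 4.1570 * 63.7770 = 2582.2784 kJ
Q_total = 6016.1620 kJ

6016.1620 kJ


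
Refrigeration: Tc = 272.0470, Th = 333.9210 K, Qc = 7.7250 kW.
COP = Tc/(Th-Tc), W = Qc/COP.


COP = 272.0470 / 61.8740 = 4.3968
W = 7.7250 / 4.3968 = 1.7570 kW

COP = 4.3968, W = 1.7570 kW


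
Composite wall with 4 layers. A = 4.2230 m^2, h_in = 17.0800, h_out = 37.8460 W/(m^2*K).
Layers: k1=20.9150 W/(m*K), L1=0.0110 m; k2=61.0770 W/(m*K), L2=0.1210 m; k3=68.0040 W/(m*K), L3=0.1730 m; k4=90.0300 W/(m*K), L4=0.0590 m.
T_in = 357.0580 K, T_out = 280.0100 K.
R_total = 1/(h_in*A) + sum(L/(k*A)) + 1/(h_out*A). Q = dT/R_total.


R_conv_in = 1/(17.0800*4.2230) = 0.0139
R_1 = 0.0110/(20.9150*4.2230) = 0.0001
R_2 = 0.1210/(61.0770*4.2230) = 0.0005
R_3 = 0.1730/(68.0040*4.2230) = 0.0006
R_4 = 0.0590/(90.0300*4.2230) = 0.0002
R_conv_out = 1/(37.8460*4.2230) = 0.0063
R_total = 0.0215 K/W
Q = 77.0480 / 0.0215 = 3588.2625 W

R_total = 0.0215 K/W, Q = 3588.2625 W


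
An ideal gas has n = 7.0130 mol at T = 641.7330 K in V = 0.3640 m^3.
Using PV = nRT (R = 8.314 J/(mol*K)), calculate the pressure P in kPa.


P = nRT/V = 7.0130 * 8.314 * 641.7330 / 0.3640
= 37416.9369 / 0.3640 = 102793.7827 Pa = 102.7938 kPa

102.7938 kPa


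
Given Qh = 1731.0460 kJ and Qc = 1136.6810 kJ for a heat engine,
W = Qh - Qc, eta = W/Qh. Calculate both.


W = 1731.0460 - 1136.6810 = 594.3650 kJ
eta = 594.3650 / 1731.0460 = 0.3434 = 34.3356%

W = 594.3650 kJ, eta = 34.3356%


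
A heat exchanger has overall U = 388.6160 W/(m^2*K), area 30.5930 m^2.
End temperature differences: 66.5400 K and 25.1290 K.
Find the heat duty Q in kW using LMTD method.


LMTD = 42.5260 K
Q = 388.6160 * 30.5930 * 42.5260 = 505588.6240 W = 505.5886 kW

505.5886 kW


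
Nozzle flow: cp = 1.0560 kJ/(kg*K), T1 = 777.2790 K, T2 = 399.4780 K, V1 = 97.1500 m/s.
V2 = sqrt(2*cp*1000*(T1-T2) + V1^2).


dT = 377.8010 K
2*cp*1000*dT = 797915.7120
V1^2 = 9438.1225
V2 = sqrt(807353.8345) = 898.5287 m/s

898.5287 m/s


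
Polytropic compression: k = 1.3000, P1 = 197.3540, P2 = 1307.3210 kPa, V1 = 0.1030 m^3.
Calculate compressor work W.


(k-1)/k = 0.2308
(P2/P1)^exp = 1.5470
W = 4.3333 * 197.3540 * 0.1030 * (1.5470 - 1) = 48.1837 kJ

48.1837 kJ


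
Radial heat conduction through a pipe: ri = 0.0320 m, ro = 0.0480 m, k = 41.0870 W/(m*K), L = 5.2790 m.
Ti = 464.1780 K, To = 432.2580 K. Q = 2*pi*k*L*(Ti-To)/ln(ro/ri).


dT = 31.9200 K
ln(ro/ri) = 0.4055
Q = 2*pi*41.0870*5.2790*31.9200 / 0.4055 = 107286.5692 W

107286.5692 W


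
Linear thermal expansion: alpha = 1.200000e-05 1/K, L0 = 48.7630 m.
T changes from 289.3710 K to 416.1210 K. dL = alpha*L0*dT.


dT = 126.7500 K
dL = 1.200000e-05 * 48.7630 * 126.7500 = 0.074169 m
L_final = 48.837169 m

dL = 0.074169 m


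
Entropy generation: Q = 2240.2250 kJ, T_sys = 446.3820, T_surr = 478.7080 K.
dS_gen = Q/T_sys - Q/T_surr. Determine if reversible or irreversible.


dS_sys = 2240.2250/446.3820 = 5.0186 kJ/K
dS_surr = -2240.2250/478.7080 = -4.6797 kJ/K
dS_gen = 5.0186 - 4.6797 = 0.3389 kJ/K (irreversible)

dS_gen = 0.3389 kJ/K, irreversible


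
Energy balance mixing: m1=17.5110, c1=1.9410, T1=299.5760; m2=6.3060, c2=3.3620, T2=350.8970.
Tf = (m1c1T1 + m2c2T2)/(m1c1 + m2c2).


num = 17621.5313
den = 55.1896
Tf = 319.2907 K

319.2907 K


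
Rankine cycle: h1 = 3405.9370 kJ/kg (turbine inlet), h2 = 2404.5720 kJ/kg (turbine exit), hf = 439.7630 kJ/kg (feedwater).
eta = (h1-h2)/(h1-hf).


W = 1001.3650 kJ/kg
Q_in = 2966.1740 kJ/kg
eta = 0.3376 = 33.7595%

eta = 33.7595%


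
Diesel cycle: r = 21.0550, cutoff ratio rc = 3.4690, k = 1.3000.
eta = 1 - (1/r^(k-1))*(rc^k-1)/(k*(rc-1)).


r^(k-1) = 2.4946
rc^k = 5.0381
eta = 0.4957 = 49.5682%

49.5682%


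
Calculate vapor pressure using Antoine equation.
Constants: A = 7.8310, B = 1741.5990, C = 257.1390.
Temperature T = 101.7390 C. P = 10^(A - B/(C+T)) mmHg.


C+T = 358.8780
B/(C+T) = 4.8529
log10(P) = 7.8310 - 4.8529 = 2.9781
P = 10^2.9781 = 950.8240 mmHg

950.8240 mmHg


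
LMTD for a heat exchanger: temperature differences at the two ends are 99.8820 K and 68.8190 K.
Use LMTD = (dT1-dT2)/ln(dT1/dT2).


dT1/dT2 = 1.4514
ln(dT1/dT2) = 0.3725
LMTD = 31.0630 / 0.3725 = 83.3885 K

83.3885 K


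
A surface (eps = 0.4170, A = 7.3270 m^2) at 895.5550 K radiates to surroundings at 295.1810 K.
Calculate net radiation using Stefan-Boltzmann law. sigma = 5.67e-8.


T^4 = 6.4323e+11
Tsurr^4 = 7.5920e+09
Q = 0.4170 * 5.67e-8 * 7.3270 * 6.3564e+11 = 110117.9156 W

110117.9156 W


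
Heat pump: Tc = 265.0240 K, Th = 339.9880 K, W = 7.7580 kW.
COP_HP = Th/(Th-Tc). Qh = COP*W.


COP = 339.9880 / 74.9640 = 4.5354
Qh = 4.5354 * 7.7580 = 35.1852 kW

COP = 4.5354, Qh = 35.1852 kW


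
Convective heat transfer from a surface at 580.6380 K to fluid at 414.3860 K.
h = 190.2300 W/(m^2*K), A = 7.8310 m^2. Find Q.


dT = 166.2520 K
Q = 190.2300 * 7.8310 * 166.2520 = 247664.1297 W

247664.1297 W


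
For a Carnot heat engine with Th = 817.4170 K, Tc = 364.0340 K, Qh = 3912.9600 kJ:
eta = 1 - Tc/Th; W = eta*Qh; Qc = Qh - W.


eta = 1 - 364.0340/817.4170 = 0.5547
W = 0.5547 * 3912.9600 = 2170.3360 kJ
Qc = 3912.9600 - 2170.3360 = 1742.6240 kJ

eta = 55.4653%, W = 2170.3360 kJ, Qc = 1742.6240 kJ


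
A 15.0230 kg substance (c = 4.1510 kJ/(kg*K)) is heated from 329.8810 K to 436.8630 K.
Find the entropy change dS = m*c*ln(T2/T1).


T2/T1 = 1.3243
ln(T2/T1) = 0.2809
dS = 15.0230 * 4.1510 * 0.2809 = 17.5163 kJ/K

17.5163 kJ/K


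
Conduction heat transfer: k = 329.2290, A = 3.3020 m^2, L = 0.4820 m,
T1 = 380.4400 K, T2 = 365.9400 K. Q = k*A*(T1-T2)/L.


dT = 14.5000 K
Q = 329.2290 * 3.3020 * 14.5000 / 0.4820 = 32703.6417 W

32703.6417 W


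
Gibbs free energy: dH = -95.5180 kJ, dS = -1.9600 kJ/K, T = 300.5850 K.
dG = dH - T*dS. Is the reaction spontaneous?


T*dS = 300.5850 * -1.9600 = -589.1466 kJ
dG = -95.5180 + 589.1466 = 493.6286 kJ (non-spontaneous)

dG = 493.6286 kJ, non-spontaneous


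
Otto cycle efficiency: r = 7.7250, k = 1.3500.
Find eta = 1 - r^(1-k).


r^(k-1) = 2.0453
eta = 1 - 1/2.0453 = 0.5111 = 51.1083%

51.1083%


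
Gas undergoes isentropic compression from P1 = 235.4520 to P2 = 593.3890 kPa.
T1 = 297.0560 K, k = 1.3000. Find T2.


(k-1)/k = 0.2308
(P2/P1)^exp = 1.2378
T2 = 297.0560 * 1.2378 = 367.6865 K

367.6865 K


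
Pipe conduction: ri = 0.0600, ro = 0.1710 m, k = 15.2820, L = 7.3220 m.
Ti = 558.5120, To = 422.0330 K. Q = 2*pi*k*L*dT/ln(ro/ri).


dT = 136.4790 K
ln(ro/ri) = 1.0473
Q = 2*pi*15.2820*7.3220*136.4790 / 1.0473 = 91617.1209 W

91617.1209 W


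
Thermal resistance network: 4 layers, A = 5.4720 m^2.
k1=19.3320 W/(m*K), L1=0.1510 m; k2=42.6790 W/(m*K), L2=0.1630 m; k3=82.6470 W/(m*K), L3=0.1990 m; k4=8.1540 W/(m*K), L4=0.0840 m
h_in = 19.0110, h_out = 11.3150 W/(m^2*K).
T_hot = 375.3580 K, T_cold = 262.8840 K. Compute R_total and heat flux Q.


R_conv_in = 1/(19.0110*5.4720) = 0.0096
R_1 = 0.1510/(19.3320*5.4720) = 0.0014
R_2 = 0.1630/(42.6790*5.4720) = 0.0007
R_3 = 0.1990/(82.6470*5.4720) = 0.0004
R_4 = 0.0840/(8.1540*5.4720) = 0.0019
R_conv_out = 1/(11.3150*5.4720) = 0.0162
R_total = 0.0302 K/W
Q = 112.4740 / 0.0302 = 3722.8493 W

R_total = 0.0302 K/W, Q = 3722.8493 W


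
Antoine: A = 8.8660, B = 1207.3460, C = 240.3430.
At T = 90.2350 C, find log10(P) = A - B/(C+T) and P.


C+T = 330.5780
B/(C+T) = 3.6522
log10(P) = 8.8660 - 3.6522 = 5.2138
P = 10^5.2138 = 163596.0031 mmHg

163596.0031 mmHg


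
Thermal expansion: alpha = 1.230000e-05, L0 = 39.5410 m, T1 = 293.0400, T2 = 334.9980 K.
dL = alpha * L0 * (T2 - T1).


dT = 41.9580 K
dL = 1.230000e-05 * 39.5410 * 41.9580 = 0.020406 m
L_final = 39.561406 m

dL = 0.020406 m


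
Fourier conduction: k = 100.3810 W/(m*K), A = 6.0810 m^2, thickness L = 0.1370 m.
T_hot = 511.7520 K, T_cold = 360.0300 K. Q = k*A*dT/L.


dT = 151.7220 K
Q = 100.3810 * 6.0810 * 151.7220 / 0.1370 = 676012.1678 W

676012.1678 W


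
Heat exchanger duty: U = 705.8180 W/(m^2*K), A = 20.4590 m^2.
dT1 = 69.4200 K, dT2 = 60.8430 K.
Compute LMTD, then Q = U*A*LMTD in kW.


LMTD = 65.0373 K
Q = 705.8180 * 20.4590 * 65.0373 = 939159.6328 W = 939.1596 kW

939.1596 kW


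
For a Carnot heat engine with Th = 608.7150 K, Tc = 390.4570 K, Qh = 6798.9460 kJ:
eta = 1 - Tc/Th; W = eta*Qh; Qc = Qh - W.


eta = 1 - 390.4570/608.7150 = 0.3586
W = 0.3586 * 6798.9460 = 2437.7982 kJ
Qc = 6798.9460 - 2437.7982 = 4361.1478 kJ

eta = 35.8555%, W = 2437.7982 kJ, Qc = 4361.1478 kJ


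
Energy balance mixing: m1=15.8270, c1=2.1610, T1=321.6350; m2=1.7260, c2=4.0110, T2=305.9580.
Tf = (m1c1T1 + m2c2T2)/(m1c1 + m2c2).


num = 13118.7505
den = 41.1251
Tf = 318.9959 K

318.9959 K


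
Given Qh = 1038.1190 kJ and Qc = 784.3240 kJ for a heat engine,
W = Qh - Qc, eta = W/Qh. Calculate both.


W = 1038.1190 - 784.3240 = 253.7950 kJ
eta = 253.7950 / 1038.1190 = 0.2445 = 24.4476%

W = 253.7950 kJ, eta = 24.4476%


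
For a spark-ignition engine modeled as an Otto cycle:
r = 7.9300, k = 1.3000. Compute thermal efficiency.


r^(k-1) = 1.8612
eta = 1 - 1/1.8612 = 0.4627 = 46.2699%

46.2699%


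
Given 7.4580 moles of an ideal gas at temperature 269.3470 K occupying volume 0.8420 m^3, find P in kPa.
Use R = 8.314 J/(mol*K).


P = nRT/V = 7.4580 * 8.314 * 269.3470 / 0.8420
= 16701.0794 / 0.8420 = 19835.0112 Pa = 19.8350 kPa

19.8350 kPa


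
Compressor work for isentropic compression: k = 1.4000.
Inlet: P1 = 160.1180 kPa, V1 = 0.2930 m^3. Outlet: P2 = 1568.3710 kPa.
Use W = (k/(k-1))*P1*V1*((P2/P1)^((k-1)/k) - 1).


(k-1)/k = 0.2857
(P2/P1)^exp = 1.9193
W = 3.5000 * 160.1180 * 0.2930 * (1.9193 - 1) = 150.9518 kJ

150.9518 kJ


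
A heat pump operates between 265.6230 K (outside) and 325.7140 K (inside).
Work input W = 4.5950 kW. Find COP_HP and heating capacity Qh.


COP = 325.7140 / 60.0910 = 5.4203
Qh = 5.4203 * 4.5950 = 24.9065 kW

COP = 5.4203, Qh = 24.9065 kW


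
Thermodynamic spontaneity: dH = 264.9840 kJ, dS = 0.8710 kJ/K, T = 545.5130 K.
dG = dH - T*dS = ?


T*dS = 545.5130 * 0.8710 = 475.1418 kJ
dG = 264.9840 - 475.1418 = -210.1578 kJ (spontaneous)

dG = -210.1578 kJ, spontaneous


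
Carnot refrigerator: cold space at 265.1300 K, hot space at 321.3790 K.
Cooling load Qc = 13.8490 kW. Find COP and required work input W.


COP = 265.1300 / 56.2490 = 4.7135
W = 13.8490 / 4.7135 = 2.9382 kW

COP = 4.7135, W = 2.9382 kW


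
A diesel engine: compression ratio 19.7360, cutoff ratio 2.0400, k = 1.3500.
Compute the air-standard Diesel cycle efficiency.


r^(k-1) = 2.8401
rc^k = 2.6182
eta = 0.5942 = 59.4192%

59.4192%


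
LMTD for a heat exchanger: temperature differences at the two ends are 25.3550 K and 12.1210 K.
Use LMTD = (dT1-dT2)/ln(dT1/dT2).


dT1/dT2 = 2.0918
ln(dT1/dT2) = 0.7380
LMTD = 13.2340 / 0.7380 = 17.9314 K

17.9314 K


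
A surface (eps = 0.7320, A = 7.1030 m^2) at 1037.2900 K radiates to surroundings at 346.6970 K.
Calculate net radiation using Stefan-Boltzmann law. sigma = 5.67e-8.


T^4 = 1.1577e+12
Tsurr^4 = 1.4448e+10
Q = 0.7320 * 5.67e-8 * 7.1030 * 1.1433e+12 = 337041.0575 W

337041.0575 W


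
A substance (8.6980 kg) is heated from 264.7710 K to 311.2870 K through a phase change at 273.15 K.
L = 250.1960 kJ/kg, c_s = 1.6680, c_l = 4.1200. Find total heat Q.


Q1 (sensible, solid) = 8.6980 * 1.6680 * 8.3790 = 121.5647 kJ
Q2 (latent) = 8.6980 * 250.1960 = 2176.2048 kJ
Q3 (sensible, liquid) = 8.6980 * 4.1200 * 38.1370 = 1366.6684 kJ
Q_total = 3664.4379 kJ

3664.4379 kJ


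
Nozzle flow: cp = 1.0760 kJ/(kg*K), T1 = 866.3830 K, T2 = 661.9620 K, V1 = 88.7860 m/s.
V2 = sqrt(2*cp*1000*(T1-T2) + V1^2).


dT = 204.4210 K
2*cp*1000*dT = 439913.9920
V1^2 = 7882.9538
V2 = sqrt(447796.9458) = 669.1763 m/s

669.1763 m/s


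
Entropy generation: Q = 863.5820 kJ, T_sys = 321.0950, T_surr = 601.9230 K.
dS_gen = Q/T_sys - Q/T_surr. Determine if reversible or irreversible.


dS_sys = 863.5820/321.0950 = 2.6895 kJ/K
dS_surr = -863.5820/601.9230 = -1.4347 kJ/K
dS_gen = 2.6895 - 1.4347 = 1.2548 kJ/K (irreversible)

dS_gen = 1.2548 kJ/K, irreversible


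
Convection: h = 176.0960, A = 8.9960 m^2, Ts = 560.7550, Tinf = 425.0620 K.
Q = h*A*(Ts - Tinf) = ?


dT = 135.6930 K
Q = 176.0960 * 8.9960 * 135.6930 = 214959.3708 W

214959.3708 W


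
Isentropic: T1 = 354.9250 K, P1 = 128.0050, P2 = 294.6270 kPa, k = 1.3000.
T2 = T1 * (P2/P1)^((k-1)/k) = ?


(k-1)/k = 0.2308
(P2/P1)^exp = 1.2121
T2 = 354.9250 * 1.2121 = 430.2150 K

430.2150 K


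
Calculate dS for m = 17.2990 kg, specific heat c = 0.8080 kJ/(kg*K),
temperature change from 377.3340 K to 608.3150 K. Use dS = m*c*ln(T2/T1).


T2/T1 = 1.6121
ln(T2/T1) = 0.4776
dS = 17.2990 * 0.8080 * 0.4776 = 6.6752 kJ/K

6.6752 kJ/K


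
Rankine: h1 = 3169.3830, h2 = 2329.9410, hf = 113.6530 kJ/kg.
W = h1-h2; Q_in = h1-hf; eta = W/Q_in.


W = 839.4420 kJ/kg
Q_in = 3055.7300 kJ/kg
eta = 0.2747 = 27.4711%

eta = 27.4711%


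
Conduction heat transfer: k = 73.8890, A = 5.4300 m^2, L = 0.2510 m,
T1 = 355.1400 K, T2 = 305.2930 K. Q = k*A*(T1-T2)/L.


dT = 49.8470 K
Q = 73.8890 * 5.4300 * 49.8470 / 0.2510 = 79679.1923 W

79679.1923 W


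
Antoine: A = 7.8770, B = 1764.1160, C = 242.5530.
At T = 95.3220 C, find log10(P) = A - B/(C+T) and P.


C+T = 337.8750
B/(C+T) = 5.2212
log10(P) = 7.8770 - 5.2212 = 2.6558
P = 10^2.6558 = 452.6797 mmHg

452.6797 mmHg


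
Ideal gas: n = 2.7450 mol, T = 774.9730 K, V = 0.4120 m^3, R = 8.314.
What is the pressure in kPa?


P = nRT/V = 2.7450 * 8.314 * 774.9730 / 0.4120
= 17686.3796 / 0.4120 = 42928.1057 Pa = 42.9281 kPa

42.9281 kPa


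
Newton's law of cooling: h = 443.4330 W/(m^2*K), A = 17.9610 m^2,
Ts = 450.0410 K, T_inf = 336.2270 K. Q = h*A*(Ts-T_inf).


dT = 113.8140 K
Q = 443.4330 * 17.9610 * 113.8140 = 906471.6159 W

906471.6159 W


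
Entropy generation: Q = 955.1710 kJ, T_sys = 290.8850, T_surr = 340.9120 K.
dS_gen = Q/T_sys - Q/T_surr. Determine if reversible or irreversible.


dS_sys = 955.1710/290.8850 = 3.2837 kJ/K
dS_surr = -955.1710/340.9120 = -2.8018 kJ/K
dS_gen = 3.2837 - 2.8018 = 0.4819 kJ/K (irreversible)

dS_gen = 0.4819 kJ/K, irreversible


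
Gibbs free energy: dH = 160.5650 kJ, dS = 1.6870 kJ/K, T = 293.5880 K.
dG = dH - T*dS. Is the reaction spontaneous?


T*dS = 293.5880 * 1.6870 = 495.2830 kJ
dG = 160.5650 - 495.2830 = -334.7180 kJ (spontaneous)

dG = -334.7180 kJ, spontaneous


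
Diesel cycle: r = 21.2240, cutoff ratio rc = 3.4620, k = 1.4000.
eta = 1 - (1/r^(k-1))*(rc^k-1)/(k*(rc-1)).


r^(k-1) = 3.3941
rc^k = 5.6893
eta = 0.5992 = 59.9170%

59.9170%


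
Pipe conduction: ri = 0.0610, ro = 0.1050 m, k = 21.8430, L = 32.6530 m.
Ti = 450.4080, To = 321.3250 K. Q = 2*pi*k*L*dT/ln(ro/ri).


dT = 129.0830 K
ln(ro/ri) = 0.5431
Q = 2*pi*21.8430*32.6530*129.0830 / 0.5431 = 1065161.0979 W

1065161.0979 W


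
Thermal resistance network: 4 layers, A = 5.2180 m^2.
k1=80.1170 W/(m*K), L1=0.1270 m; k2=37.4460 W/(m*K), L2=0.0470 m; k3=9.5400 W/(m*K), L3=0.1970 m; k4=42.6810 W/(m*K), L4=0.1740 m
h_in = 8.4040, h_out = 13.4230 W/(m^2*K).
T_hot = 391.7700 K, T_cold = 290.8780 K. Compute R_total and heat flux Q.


R_conv_in = 1/(8.4040*5.2180) = 0.0228
R_1 = 0.1270/(80.1170*5.2180) = 0.0003
R_2 = 0.0470/(37.4460*5.2180) = 0.0002
R_3 = 0.1970/(9.5400*5.2180) = 0.0040
R_4 = 0.1740/(42.6810*5.2180) = 0.0008
R_conv_out = 1/(13.4230*5.2180) = 0.0143
R_total = 0.0424 K/W
Q = 100.8920 / 0.0424 = 2381.5334 W

R_total = 0.0424 K/W, Q = 2381.5334 W


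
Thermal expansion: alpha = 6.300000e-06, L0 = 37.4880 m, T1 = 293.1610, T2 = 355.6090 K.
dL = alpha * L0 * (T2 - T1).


dT = 62.4480 K
dL = 6.300000e-06 * 37.4880 * 62.4480 = 0.014749 m
L_final = 37.502749 m

dL = 0.014749 m


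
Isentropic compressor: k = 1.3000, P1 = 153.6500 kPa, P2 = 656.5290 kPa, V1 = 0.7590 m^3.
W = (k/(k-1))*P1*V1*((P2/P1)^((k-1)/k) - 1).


(k-1)/k = 0.2308
(P2/P1)^exp = 1.3981
W = 4.3333 * 153.6500 * 0.7590 * (1.3981 - 1) = 201.2027 kJ

201.2027 kJ


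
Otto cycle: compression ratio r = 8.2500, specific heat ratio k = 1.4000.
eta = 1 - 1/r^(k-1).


r^(k-1) = 2.3258
eta = 1 - 1/2.3258 = 0.5700 = 57.0050%

57.0050%


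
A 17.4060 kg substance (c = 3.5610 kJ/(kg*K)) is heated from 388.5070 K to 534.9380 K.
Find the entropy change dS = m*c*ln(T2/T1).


T2/T1 = 1.3769
ln(T2/T1) = 0.3198
dS = 17.4060 * 3.5610 * 0.3198 = 19.8245 kJ/K

19.8245 kJ/K


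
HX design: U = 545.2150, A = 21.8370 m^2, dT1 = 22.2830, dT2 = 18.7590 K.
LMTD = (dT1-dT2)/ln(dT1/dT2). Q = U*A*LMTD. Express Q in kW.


LMTD = 20.4705 K
Q = 545.2150 * 21.8370 * 20.4705 = 243718.5504 W = 243.7186 kW

243.7186 kW


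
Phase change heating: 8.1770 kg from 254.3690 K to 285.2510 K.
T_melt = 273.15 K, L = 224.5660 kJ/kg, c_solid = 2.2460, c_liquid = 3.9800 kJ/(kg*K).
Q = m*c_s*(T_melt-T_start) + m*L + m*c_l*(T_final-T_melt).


Q1 (sensible, solid) = 8.1770 * 2.2460 * 18.7810 = 344.9232 kJ
Q2 (latent) = 8.1770 * 224.5660 = 1836.2762 kJ
Q3 (sensible, liquid) = 8.1770 * 3.9800 * 12.1010 = 393.8205 kJ
Q_total = 2575.0199 kJ

2575.0199 kJ


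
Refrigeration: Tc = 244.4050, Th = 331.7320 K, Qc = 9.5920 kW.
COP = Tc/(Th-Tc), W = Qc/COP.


COP = 244.4050 / 87.3270 = 2.7987
W = 9.5920 / 2.7987 = 3.4273 kW

COP = 2.7987, W = 3.4273 kW


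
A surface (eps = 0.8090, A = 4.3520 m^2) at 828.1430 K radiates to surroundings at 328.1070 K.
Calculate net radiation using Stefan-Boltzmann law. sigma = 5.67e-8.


T^4 = 4.7035e+11
Tsurr^4 = 1.1589e+10
Q = 0.8090 * 5.67e-8 * 4.3520 * 4.5876e+11 = 91581.2888 W

91581.2888 W


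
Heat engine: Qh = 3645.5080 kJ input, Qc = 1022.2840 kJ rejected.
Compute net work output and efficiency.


W = 3645.5080 - 1022.2840 = 2623.2240 kJ
eta = 2623.2240 / 3645.5080 = 0.7196 = 71.9577%

W = 2623.2240 kJ, eta = 71.9577%


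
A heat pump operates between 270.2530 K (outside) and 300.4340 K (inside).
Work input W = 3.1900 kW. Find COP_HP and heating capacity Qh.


COP = 300.4340 / 30.1810 = 9.9544
Qh = 9.9544 * 3.1900 = 31.7546 kW

COP = 9.9544, Qh = 31.7546 kW


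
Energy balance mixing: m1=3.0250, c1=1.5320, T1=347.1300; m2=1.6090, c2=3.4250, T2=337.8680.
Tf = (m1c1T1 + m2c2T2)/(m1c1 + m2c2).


num = 3470.6360
den = 10.1451
Tf = 342.0989 K

342.0989 K


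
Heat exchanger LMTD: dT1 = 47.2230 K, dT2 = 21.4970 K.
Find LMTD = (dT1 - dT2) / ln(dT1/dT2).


dT1/dT2 = 2.1967
ln(dT1/dT2) = 0.7870
LMTD = 25.7260 / 0.7870 = 32.6900 K

32.6900 K


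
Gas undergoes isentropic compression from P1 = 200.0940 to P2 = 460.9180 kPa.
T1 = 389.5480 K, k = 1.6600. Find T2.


(k-1)/k = 0.3976
(P2/P1)^exp = 1.3934
T2 = 389.5480 * 1.3934 = 542.8047 K

542.8047 K


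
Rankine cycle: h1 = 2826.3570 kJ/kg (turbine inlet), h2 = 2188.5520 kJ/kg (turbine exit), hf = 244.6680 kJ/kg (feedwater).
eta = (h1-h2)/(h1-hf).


W = 637.8050 kJ/kg
Q_in = 2581.6890 kJ/kg
eta = 0.2470 = 24.7050%

eta = 24.7050%


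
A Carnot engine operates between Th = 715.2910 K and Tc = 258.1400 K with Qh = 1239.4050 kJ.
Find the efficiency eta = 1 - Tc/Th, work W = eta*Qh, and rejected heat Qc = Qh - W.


eta = 1 - 258.1400/715.2910 = 0.6391
W = 0.6391 * 1239.4050 = 792.1185 kJ
Qc = 1239.4050 - 792.1185 = 447.2865 kJ

eta = 63.9112%, W = 792.1185 kJ, Qc = 447.2865 kJ


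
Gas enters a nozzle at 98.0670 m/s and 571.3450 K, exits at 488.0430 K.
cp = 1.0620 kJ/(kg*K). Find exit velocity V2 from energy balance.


dT = 83.3020 K
2*cp*1000*dT = 176933.4480
V1^2 = 9617.1365
V2 = sqrt(186550.5845) = 431.9150 m/s

431.9150 m/s


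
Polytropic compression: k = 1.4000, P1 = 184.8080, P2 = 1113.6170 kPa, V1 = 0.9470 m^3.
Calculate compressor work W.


(k-1)/k = 0.2857
(P2/P1)^exp = 1.6706
W = 3.5000 * 184.8080 * 0.9470 * (1.6706 - 1) = 410.7474 kJ

410.7474 kJ


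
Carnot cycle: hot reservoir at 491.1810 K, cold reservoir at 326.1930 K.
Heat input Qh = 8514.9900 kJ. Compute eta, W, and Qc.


eta = 1 - 326.1930/491.1810 = 0.3359
W = 0.3359 * 8514.9900 = 2860.1904 kJ
Qc = 8514.9900 - 2860.1904 = 5654.7996 kJ

eta = 33.5901%, W = 2860.1904 kJ, Qc = 5654.7996 kJ


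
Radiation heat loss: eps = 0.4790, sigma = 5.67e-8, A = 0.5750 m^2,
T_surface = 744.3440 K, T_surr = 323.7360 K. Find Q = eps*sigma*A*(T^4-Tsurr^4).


T^4 = 3.0697e+11
Tsurr^4 = 1.0984e+10
Q = 0.4790 * 5.67e-8 * 0.5750 * 2.9599e+11 = 4622.2800 W

4622.2800 W


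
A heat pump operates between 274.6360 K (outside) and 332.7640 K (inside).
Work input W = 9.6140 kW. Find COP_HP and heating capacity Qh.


COP = 332.7640 / 58.1280 = 5.7247
Qh = 5.7247 * 9.6140 = 55.0370 kW

COP = 5.7247, Qh = 55.0370 kW


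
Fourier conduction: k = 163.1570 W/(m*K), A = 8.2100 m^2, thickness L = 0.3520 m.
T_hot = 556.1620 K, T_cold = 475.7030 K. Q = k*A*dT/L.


dT = 80.4590 K
Q = 163.1570 * 8.2100 * 80.4590 / 0.3520 = 306182.8318 W

306182.8318 W


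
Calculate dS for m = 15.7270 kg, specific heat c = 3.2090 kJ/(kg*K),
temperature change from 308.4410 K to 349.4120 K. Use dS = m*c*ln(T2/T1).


T2/T1 = 1.1328
ln(T2/T1) = 0.1247
dS = 15.7270 * 3.2090 * 0.1247 = 6.2944 kJ/K

6.2944 kJ/K


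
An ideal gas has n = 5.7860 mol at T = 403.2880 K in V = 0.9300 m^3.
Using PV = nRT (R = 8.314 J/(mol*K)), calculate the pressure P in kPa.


P = nRT/V = 5.7860 * 8.314 * 403.2880 / 0.9300
= 19400.0902 / 0.9300 = 20860.3120 Pa = 20.8603 kPa

20.8603 kPa


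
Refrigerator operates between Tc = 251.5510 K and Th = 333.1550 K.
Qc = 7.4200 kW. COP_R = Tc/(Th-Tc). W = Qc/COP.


COP = 251.5510 / 81.6040 = 3.0826
W = 7.4200 / 3.0826 = 2.4071 kW

COP = 3.0826, W = 2.4071 kW


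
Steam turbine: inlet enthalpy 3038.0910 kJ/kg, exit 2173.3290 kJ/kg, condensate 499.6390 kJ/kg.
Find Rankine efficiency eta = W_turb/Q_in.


W = 864.7620 kJ/kg
Q_in = 2538.4520 kJ/kg
eta = 0.3407 = 34.0665%

eta = 34.0665%


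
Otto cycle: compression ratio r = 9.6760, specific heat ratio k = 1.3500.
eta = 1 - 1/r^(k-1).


r^(k-1) = 2.2131
eta = 1 - 1/2.2131 = 0.5481 = 54.8137%

54.8137%


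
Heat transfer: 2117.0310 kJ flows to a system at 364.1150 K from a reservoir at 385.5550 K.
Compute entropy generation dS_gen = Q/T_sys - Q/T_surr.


dS_sys = 2117.0310/364.1150 = 5.8142 kJ/K
dS_surr = -2117.0310/385.5550 = -5.4909 kJ/K
dS_gen = 5.8142 - 5.4909 = 0.3233 kJ/K (irreversible)

dS_gen = 0.3233 kJ/K, irreversible


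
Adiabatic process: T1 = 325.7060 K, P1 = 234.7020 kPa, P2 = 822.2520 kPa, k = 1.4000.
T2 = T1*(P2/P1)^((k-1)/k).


(k-1)/k = 0.2857
(P2/P1)^exp = 1.4308
T2 = 325.7060 * 1.4308 = 466.0085 K

466.0085 K


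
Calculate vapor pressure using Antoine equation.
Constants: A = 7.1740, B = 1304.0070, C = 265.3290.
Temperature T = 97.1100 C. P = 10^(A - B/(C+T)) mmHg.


C+T = 362.4390
B/(C+T) = 3.5979
log10(P) = 7.1740 - 3.5979 = 3.5761
P = 10^3.5761 = 3768.1994 mmHg

3768.1994 mmHg


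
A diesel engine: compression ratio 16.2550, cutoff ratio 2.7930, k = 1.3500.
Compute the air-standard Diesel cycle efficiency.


r^(k-1) = 2.6537
rc^k = 4.0013
eta = 0.5328 = 53.2757%

53.2757%


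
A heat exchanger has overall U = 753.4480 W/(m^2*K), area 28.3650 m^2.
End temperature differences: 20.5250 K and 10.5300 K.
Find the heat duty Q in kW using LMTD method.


LMTD = 14.9757 K
Q = 753.4480 * 28.3650 * 14.9757 = 320053.5830 W = 320.0536 kW

320.0536 kW


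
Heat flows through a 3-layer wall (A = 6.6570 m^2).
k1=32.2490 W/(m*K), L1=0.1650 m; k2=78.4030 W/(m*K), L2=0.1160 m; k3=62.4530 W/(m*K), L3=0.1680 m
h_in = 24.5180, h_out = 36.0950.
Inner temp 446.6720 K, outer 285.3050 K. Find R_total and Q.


R_conv_in = 1/(24.5180*6.6570) = 0.0061
R_1 = 0.1650/(32.2490*6.6570) = 0.0008
R_2 = 0.1160/(78.4030*6.6570) = 0.0002
R_3 = 0.1680/(62.4530*6.6570) = 0.0004
R_conv_out = 1/(36.0950*6.6570) = 0.0042
R_total = 0.0117 K/W
Q = 161.3670 / 0.0117 = 13811.5352 W

R_total = 0.0117 K/W, Q = 13811.5352 W


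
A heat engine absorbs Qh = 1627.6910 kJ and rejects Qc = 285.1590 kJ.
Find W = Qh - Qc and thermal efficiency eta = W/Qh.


W = 1627.6910 - 285.1590 = 1342.5320 kJ
eta = 1342.5320 / 1627.6910 = 0.8248 = 82.4808%

W = 1342.5320 kJ, eta = 82.4808%


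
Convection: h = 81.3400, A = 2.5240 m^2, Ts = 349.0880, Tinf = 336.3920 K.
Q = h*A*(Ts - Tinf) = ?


dT = 12.6960 K
Q = 81.3400 * 2.5240 * 12.6960 = 2606.5162 W

2606.5162 W


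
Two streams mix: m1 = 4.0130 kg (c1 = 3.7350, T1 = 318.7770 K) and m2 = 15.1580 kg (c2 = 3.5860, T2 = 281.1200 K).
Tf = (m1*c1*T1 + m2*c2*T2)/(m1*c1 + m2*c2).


num = 20058.7306
den = 69.3451
Tf = 289.2593 K

289.2593 K


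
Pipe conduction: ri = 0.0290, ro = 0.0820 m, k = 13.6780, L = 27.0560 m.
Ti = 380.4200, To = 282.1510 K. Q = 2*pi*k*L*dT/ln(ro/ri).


dT = 98.2690 K
ln(ro/ri) = 1.0394
Q = 2*pi*13.6780*27.0560*98.2690 / 1.0394 = 219831.5883 W

219831.5883 W


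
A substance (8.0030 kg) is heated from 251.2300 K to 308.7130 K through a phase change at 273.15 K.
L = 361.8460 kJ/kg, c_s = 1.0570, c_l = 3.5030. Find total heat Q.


Q1 (sensible, solid) = 8.0030 * 1.0570 * 21.9200 = 185.4250 kJ
Q2 (latent) = 8.0030 * 361.8460 = 2895.8535 kJ
Q3 (sensible, liquid) = 8.0030 * 3.5030 * 35.5630 = 996.9912 kJ
Q_total = 4078.2698 kJ

4078.2698 kJ


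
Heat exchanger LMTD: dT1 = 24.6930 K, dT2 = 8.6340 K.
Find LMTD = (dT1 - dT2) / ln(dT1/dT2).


dT1/dT2 = 2.8600
ln(dT1/dT2) = 1.0508
LMTD = 16.0590 / 1.0508 = 15.2825 K

15.2825 K


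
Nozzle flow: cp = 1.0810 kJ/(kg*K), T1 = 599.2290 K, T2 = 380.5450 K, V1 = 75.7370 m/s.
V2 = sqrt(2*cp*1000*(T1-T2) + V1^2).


dT = 218.6840 K
2*cp*1000*dT = 472794.8080
V1^2 = 5736.0932
V2 = sqrt(478530.9012) = 691.7593 m/s

691.7593 m/s


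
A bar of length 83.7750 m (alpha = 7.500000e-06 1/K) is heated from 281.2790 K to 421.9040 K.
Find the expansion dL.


dT = 140.6250 K
dL = 7.500000e-06 * 83.7750 * 140.6250 = 0.088356 m
L_final = 83.863356 m

dL = 0.088356 m


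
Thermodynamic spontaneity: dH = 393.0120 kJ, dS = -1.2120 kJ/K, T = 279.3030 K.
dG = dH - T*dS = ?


T*dS = 279.3030 * -1.2120 = -338.5152 kJ
dG = 393.0120 + 338.5152 = 731.5272 kJ (non-spontaneous)

dG = 731.5272 kJ, non-spontaneous


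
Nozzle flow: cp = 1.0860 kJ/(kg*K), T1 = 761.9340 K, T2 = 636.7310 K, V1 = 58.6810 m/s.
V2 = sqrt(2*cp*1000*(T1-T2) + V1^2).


dT = 125.2030 K
2*cp*1000*dT = 271940.9160
V1^2 = 3443.4598
V2 = sqrt(275384.3758) = 524.7708 m/s

524.7708 m/s


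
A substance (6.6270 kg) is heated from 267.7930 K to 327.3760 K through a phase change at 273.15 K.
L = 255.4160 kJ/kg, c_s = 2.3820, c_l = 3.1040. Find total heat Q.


Q1 (sensible, solid) = 6.6270 * 2.3820 * 5.3570 = 84.5630 kJ
Q2 (latent) = 6.6270 * 255.4160 = 1692.6418 kJ
Q3 (sensible, liquid) = 6.6270 * 3.1040 * 54.2260 = 1115.4401 kJ
Q_total = 2892.6449 kJ

2892.6449 kJ


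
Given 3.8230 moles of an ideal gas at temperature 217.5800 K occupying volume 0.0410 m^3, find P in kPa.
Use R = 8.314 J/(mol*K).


P = nRT/V = 3.8230 * 8.314 * 217.5800 / 0.0410
= 6915.6545 / 0.0410 = 168674.5009 Pa = 168.6745 kPa

168.6745 kPa


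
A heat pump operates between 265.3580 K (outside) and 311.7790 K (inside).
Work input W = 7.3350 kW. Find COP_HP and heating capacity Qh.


COP = 311.7790 / 46.4210 = 6.7163
Qh = 6.7163 * 7.3350 = 49.2643 kW

COP = 6.7163, Qh = 49.2643 kW


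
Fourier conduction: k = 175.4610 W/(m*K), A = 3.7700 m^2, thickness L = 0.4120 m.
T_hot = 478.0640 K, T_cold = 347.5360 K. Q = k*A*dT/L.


dT = 130.5280 K
Q = 175.4610 * 3.7700 * 130.5280 / 0.4120 = 209569.6644 W

209569.6644 W


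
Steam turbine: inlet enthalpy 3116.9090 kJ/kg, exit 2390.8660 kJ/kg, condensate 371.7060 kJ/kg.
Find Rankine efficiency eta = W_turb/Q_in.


W = 726.0430 kJ/kg
Q_in = 2745.2030 kJ/kg
eta = 0.2645 = 26.4477%

eta = 26.4477%


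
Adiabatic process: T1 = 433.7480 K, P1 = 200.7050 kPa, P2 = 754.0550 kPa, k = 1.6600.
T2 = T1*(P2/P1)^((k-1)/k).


(k-1)/k = 0.3976
(P2/P1)^exp = 1.6926
T2 = 433.7480 * 1.6926 = 734.1592 K

734.1592 K
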